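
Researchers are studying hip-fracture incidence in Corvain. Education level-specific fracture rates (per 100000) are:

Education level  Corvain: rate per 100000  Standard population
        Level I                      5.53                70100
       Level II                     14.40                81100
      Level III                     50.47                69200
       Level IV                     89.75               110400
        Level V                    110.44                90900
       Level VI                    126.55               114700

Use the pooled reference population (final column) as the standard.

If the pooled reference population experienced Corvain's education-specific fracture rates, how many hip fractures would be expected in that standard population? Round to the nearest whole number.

Expected hip fractures = Σ (standard pop × education-specific rate ÷ 100000)
= 70100×5.53/100000 + 81100×14.40/100000 + 69200×50.47/100000 + 110400×89.75/100000 + 90900×110.44/100000 + 114700×126.55/100000
= 3.88 + 11.68 + 34.93 + 99.08 + 100.39 + 145.15 = 395.11.

395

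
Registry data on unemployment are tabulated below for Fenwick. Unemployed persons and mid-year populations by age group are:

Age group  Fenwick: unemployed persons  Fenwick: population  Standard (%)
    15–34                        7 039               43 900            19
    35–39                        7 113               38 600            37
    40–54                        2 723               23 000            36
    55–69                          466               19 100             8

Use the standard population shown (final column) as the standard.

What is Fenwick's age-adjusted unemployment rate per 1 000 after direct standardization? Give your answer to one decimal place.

143.2

Age-specific rates per 1 000 for Fenwick: 160.342, 184.275, 118.391, 24.398.
Standard weights: 0.19, 0.37, 0.36, 0.08.
Standardized rate: 0.1900×160.342 + 0.3700×184.275 + 0.3600×118.391 + 0.0800×24.398 = 143.2192 per 1 000.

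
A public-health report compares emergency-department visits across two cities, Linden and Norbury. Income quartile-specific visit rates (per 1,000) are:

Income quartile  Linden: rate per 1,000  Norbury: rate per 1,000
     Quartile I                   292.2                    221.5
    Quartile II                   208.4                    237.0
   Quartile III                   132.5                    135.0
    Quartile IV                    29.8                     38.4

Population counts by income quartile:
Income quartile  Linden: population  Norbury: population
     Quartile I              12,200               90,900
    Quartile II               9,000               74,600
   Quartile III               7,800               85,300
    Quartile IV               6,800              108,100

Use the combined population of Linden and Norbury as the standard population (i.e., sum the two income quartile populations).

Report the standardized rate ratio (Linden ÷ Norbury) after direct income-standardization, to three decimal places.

Combined standard total = 394,700; weights = 0.2612, 0.2118, 0.2359, 0.2911.
Linden: 0.2612×292.2 + 0.2118×208.4 + 0.2359×132.5 + 0.2911×29.8 = 160.3948 per 1,000.
Norbury: 0.2612×221.5 + 0.2118×237.0 + 0.2359×135.0 + 0.2911×38.4 = 151.0781 per 1,000.
Ratio = 160.3948 ÷ 151.0781 = 1.06167.

1.062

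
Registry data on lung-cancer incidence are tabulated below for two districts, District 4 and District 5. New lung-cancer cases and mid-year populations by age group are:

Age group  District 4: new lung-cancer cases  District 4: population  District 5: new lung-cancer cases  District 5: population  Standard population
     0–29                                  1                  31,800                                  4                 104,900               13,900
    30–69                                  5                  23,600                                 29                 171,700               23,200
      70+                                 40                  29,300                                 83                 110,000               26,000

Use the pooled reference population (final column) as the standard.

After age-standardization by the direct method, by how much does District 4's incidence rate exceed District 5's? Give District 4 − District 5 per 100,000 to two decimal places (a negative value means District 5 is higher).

26.59

Age-specific rates per 100,000 for District 4: 3.14, 21.19, 136.52.
For District 5: 3.81, 16.89, 75.45.
Standard total = 63,100; weights = 0.2203, 0.3677, 0.4120.
District 4: 0.2203×3.14 + 0.3677×21.19 + 0.4120×136.52 = 64.7341 per 100,000.
District 5: 0.2203×3.81 + 0.3677×16.89 + 0.4120×75.45 = 38.1405 per 100,000.
Difference = 64.7341 − 38.1405 = 26.5936.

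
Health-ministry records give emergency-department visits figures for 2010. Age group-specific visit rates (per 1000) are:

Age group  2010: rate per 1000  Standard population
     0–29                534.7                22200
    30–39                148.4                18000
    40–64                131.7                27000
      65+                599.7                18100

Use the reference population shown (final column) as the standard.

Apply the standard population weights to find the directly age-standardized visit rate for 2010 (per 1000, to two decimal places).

Standard total = 85300; weights = 0.2603, 0.2110, 0.3165, 0.2122.
Standardized rate: 0.2603×534.7 + 0.2110×148.4 + 0.3165×131.7 + 0.2122×599.7 = 339.4140 per 1000.

339.41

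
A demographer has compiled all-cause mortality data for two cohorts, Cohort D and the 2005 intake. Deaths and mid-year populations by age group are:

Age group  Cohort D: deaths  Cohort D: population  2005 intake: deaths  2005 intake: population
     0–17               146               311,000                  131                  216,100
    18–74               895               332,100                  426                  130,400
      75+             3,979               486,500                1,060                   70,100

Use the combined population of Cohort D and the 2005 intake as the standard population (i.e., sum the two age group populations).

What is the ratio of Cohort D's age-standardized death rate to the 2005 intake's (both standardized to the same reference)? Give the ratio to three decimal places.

Age-specific rates per 1,000 for Cohort D: 0.469, 2.695, 8.179.
For the 2005 intake: 0.606, 3.267, 15.121.
Combined standard total = 1,546,200; weights = 0.3409, 0.2991, 0.3600.
Cohort D: 0.3409×0.469 + 0.2991×2.695 + 0.3600×8.179 = 3.9104 per 1,000.
The 2005 intake: 0.3409×0.606 + 0.2991×3.267 + 0.3600×15.121 = 6.6272 per 1,000.
Ratio = 3.9104 ÷ 6.6272 = 0.59005.

0.590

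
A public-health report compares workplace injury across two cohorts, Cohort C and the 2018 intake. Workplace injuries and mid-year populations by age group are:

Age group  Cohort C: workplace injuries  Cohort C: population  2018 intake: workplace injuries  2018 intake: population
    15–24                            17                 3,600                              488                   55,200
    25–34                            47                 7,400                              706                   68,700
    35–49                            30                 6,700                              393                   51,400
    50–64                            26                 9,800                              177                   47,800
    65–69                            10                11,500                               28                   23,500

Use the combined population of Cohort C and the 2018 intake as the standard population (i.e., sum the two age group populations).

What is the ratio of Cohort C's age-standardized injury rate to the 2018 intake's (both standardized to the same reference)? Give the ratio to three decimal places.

0.602

Age-specific rates per 10,000 for Cohort C: 47.22, 63.51, 44.78, 26.53, 8.70.
For the 2018 intake: 88.41, 102.77, 76.46, 37.03, 11.91.
Combined standard total = 285,600; weights = 0.2059, 0.2665, 0.2034, 0.2017, 0.1225.
Cohort C: 0.2059×47.22 + 0.2665×63.51 + 0.2034×44.78 + 0.2017×26.53 + 0.1225×8.70 = 42.1710 per 10,000.
The 2018 intake: 0.2059×88.41 + 0.2665×102.77 + 0.2034×76.46 + 0.2017×37.03 + 0.1225×11.91 = 70.0662 per 10,000.
Ratio = 42.1710 ÷ 70.0662 = 0.60187.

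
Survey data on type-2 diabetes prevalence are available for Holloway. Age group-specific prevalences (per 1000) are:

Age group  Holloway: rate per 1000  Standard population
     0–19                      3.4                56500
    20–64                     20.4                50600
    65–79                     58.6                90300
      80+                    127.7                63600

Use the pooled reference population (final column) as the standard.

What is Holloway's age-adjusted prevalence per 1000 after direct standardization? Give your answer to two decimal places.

56.08

Standard total = 261000; weights = 0.2165, 0.1939, 0.3460, 0.2437.
Standardized rate: 0.2165×3.4 + 0.1939×20.4 + 0.3460×58.6 + 0.2437×127.7 = 56.0829 per 1000.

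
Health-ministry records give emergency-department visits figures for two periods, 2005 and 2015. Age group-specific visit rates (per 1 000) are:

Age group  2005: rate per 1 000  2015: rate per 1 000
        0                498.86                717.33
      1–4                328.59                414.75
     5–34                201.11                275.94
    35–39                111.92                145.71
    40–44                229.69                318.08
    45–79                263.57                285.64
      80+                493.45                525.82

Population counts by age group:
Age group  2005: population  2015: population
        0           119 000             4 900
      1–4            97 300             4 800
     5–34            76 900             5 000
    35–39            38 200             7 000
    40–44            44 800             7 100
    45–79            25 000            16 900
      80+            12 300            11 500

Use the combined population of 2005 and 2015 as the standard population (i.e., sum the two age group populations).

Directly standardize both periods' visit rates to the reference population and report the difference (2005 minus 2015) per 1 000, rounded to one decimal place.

Combined standard total = 470 700; weights = 0.2632, 0.2169, 0.1740, 0.0960, 0.1103, 0.0890, 0.0506.
2005: 0.2632×498.86 + 0.2169×328.59 + 0.1740×201.11 + 0.0960×111.92 + 0.1103×229.69 + 0.0890×263.57 + 0.0506×493.45 = 322.0652 per 1 000.
2015: 0.2632×717.33 + 0.2169×414.75 + 0.1740×275.94 + 0.0960×145.71 + 0.1103×318.08 + 0.0890×285.64 + 0.0506×525.82 = 427.8732 per 1 000.
Difference = 322.0652 − 427.8732 = -105.8080.

-105.8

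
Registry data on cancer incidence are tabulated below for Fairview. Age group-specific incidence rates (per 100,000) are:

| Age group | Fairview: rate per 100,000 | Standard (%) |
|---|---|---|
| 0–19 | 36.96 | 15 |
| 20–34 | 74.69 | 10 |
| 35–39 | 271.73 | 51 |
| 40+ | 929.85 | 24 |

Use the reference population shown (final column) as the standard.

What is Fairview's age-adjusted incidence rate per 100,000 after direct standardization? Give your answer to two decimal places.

374.76

Standard weights: 0.15, 0.10, 0.51, 0.24.
Standardized rate: 0.1500×36.96 + 0.1000×74.69 + 0.5100×271.73 + 0.2400×929.85 = 374.7593 per 100,000.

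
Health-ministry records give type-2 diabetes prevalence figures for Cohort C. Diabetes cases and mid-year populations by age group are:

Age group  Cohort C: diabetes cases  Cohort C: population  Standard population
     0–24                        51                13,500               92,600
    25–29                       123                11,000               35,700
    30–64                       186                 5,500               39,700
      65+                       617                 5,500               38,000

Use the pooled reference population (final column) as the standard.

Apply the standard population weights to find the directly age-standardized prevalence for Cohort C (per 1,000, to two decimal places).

Age-specific rates per 1,000 for Cohort C: 3.778, 11.182, 33.818, 112.182.
Standard total = 206,000; weights = 0.4495, 0.1733, 0.1927, 0.1845.
Standardized rate: 0.4495×3.778 + 0.1733×11.182 + 0.1927×33.818 + 0.1845×112.182 = 30.8471 per 1,000.

30.85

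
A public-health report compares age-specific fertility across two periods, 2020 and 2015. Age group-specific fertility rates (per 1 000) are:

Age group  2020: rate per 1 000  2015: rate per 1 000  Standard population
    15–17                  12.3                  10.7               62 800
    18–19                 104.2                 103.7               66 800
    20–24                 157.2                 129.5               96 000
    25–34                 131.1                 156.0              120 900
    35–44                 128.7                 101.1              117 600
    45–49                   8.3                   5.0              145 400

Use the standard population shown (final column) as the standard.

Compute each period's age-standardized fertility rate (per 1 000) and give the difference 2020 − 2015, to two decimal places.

Standard total = 609 500; weights = 0.1030, 0.1096, 0.1575, 0.1984, 0.1929, 0.2386.
2020: 0.1030×12.3 + 0.1096×104.2 + 0.1575×157.2 + 0.1984×131.1 + 0.1929×128.7 + 0.2386×8.3 = 90.2644 per 1 000.
2015: 0.1030×10.7 + 0.1096×103.7 + 0.1575×129.5 + 0.1984×156.0 + 0.1929×101.1 + 0.2386×5.0 = 84.5084 per 1 000.
Difference = 90.2644 − 84.5084 = 5.7559.

5.76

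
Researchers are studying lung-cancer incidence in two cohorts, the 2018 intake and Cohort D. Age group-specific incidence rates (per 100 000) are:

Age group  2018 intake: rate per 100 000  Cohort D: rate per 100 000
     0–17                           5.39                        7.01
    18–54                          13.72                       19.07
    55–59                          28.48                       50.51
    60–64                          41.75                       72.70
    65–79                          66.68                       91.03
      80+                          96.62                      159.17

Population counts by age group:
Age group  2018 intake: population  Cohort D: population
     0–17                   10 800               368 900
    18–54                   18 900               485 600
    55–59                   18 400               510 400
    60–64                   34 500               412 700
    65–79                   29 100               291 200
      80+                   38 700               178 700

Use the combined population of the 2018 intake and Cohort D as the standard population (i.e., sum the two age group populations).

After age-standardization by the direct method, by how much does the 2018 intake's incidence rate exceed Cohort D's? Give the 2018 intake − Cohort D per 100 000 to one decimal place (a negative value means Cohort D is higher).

-20.9

Combined standard total = 2 397 900; weights = 0.1583, 0.2104, 0.2205, 0.1865, 0.1336, 0.0907.
The 2018 intake: 0.1583×5.39 + 0.2104×13.72 + 0.2205×28.48 + 0.1865×41.75 + 0.1336×66.68 + 0.0907×96.62 = 35.4735 per 100 000.
Cohort D: 0.1583×7.01 + 0.2104×19.07 + 0.2205×50.51 + 0.1865×72.70 + 0.1336×91.03 + 0.0907×159.17 = 56.4094 per 100 000.
Difference = 35.4735 − 56.4094 = -20.9359.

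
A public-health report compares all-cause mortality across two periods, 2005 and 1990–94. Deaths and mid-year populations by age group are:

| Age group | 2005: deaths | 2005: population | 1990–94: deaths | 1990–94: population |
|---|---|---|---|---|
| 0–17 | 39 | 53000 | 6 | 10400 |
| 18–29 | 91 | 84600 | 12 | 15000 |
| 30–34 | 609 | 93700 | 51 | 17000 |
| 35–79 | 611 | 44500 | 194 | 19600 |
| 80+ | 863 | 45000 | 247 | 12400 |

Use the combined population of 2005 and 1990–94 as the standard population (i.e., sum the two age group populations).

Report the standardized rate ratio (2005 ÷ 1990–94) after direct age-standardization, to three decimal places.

Age-specific rates per 1000 for 2005: 0.736, 1.076, 6.499, 13.730, 19.178.
For 1990–94: 0.577, 0.800, 3.000, 9.898, 19.919.
Combined standard total = 395200; weights = 0.1604, 0.2520, 0.2801, 0.1622, 0.1452.
2005: 0.1604×0.736 + 0.2520×1.076 + 0.2801×6.499 + 0.1622×13.730 + 0.1452×19.178 = 7.2222 per 1000.
1990–94: 0.1604×0.577 + 0.2520×0.800 + 0.2801×3.000 + 0.1622×9.898 + 0.1452×19.919 = 5.6331 per 1000.
Ratio = 7.2222 ÷ 5.6331 = 1.28210.

1.282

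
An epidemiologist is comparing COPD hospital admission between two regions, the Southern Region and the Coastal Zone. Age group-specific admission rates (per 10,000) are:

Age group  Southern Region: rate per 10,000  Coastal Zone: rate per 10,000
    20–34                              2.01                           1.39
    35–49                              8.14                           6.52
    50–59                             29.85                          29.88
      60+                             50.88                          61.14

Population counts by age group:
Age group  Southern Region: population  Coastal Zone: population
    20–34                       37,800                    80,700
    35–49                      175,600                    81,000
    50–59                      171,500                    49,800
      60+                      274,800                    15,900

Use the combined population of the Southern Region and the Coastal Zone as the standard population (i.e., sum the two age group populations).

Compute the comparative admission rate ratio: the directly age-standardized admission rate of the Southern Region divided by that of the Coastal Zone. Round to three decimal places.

Combined standard total = 887,100; weights = 0.1336, 0.2893, 0.2495, 0.3277.
The Southern Region: 0.1336×2.01 + 0.2893×8.14 + 0.2495×29.85 + 0.3277×50.88 = 26.7428 per 10,000.
The Coastal Zone: 0.1336×1.39 + 0.2893×6.52 + 0.2495×29.88 + 0.3277×61.14 = 29.5610 per 10,000.
Ratio = 26.7428 ÷ 29.5610 = 0.90466.

0.905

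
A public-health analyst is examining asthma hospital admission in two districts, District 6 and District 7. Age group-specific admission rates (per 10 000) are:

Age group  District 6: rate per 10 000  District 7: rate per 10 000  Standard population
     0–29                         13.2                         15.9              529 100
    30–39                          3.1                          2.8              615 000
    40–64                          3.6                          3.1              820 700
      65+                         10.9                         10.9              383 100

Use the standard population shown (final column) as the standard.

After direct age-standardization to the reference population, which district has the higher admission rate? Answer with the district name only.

District 7

Standard total = 2 347 900; weights = 0.2254, 0.2619, 0.3495, 0.1632.
District 6: 0.2254×13.2 + 0.2619×3.1 + 0.3495×3.6 + 0.1632×10.9 = 6.8235 per 10 000.
District 7: 0.2254×15.9 + 0.2619×2.8 + 0.3495×3.1 + 0.1632×10.9 = 7.1786 per 10 000.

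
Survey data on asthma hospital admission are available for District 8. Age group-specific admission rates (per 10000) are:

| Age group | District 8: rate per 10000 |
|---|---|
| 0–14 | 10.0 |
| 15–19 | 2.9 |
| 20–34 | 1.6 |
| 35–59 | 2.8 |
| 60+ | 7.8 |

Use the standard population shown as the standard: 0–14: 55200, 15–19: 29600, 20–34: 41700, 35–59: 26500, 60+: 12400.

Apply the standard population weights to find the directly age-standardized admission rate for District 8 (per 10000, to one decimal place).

Standard total = 165400; weights = 0.3337, 0.1790, 0.2521, 0.1602, 0.0750.
Standardized rate: 0.3337×10.0 + 0.1790×2.9 + 0.2521×1.6 + 0.1602×2.8 + 0.0750×7.8 = 5.2931 per 10000.

5.3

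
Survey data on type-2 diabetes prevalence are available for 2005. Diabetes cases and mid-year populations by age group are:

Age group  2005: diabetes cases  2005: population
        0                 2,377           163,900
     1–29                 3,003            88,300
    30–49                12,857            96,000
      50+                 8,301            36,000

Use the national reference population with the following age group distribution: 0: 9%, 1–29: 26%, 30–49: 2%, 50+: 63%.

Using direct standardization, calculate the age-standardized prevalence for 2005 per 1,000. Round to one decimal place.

158.1

Age-specific rates per 1,000 for 2005: 14.503, 34.009, 133.927, 230.583.
Standard weights: 0.09, 0.26, 0.02, 0.63.
Standardized rate: 0.0900×14.503 + 0.2600×34.009 + 0.0200×133.927 + 0.6300×230.583 = 158.0936 per 1,000.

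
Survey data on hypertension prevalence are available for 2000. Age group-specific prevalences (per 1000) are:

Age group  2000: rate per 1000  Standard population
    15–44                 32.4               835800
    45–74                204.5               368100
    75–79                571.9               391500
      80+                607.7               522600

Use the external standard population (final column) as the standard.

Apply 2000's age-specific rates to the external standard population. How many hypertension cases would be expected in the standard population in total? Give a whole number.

643839

Expected hypertension cases = Σ (standard pop × age-specific rate ÷ 1000)
= 835800×32.4/1000 + 368100×204.5/1000 + 391500×571.9/1000 + 522600×607.7/1000
= 27079.92 + 75276.45 + 223898.85 + 317584.02 = 643839.24.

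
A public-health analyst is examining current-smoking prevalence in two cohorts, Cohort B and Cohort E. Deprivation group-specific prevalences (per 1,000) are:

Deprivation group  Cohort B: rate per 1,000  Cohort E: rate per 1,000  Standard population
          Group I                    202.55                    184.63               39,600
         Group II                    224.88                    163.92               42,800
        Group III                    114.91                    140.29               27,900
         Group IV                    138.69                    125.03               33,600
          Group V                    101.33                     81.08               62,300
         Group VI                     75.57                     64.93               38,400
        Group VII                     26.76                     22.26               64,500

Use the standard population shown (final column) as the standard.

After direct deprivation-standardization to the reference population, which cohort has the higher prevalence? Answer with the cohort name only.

Cohort B

Standard total = 309,100; weights = 0.1281, 0.1385, 0.0903, 0.1087, 0.2016, 0.1242, 0.2087.
Cohort B: 0.1281×202.55 + 0.1385×224.88 + 0.0903×114.91 + 0.1087×138.69 + 0.2016×101.33 + 0.1242×75.57 + 0.2087×26.76 = 117.9314 per 1,000.
Cohort E: 0.1281×184.63 + 0.1385×163.92 + 0.0903×140.29 + 0.1087×125.03 + 0.2016×81.08 + 0.1242×64.93 + 0.2087×22.26 = 101.6583 per 1,000.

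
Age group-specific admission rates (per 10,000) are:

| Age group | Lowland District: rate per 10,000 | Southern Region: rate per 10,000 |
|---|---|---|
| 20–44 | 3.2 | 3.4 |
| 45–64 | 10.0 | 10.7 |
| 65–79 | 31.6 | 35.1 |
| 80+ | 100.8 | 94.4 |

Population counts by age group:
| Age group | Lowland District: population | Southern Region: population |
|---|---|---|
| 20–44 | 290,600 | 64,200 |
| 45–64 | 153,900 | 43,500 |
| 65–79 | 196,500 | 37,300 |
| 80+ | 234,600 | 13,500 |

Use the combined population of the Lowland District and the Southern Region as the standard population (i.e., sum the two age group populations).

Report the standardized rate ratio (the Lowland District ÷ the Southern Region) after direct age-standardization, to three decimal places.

1.016

Combined standard total = 1,034,100; weights = 0.3431, 0.1909, 0.2261, 0.2399.
The Lowland District: 0.3431×3.2 + 0.1909×10.0 + 0.2261×31.6 + 0.2399×100.8 = 34.3351 per 10,000.
The Southern Region: 0.3431×3.4 + 0.1909×10.7 + 0.2261×35.1 + 0.2399×94.4 = 33.7932 per 10,000.
Ratio = 34.3351 ÷ 33.7932 = 1.01604.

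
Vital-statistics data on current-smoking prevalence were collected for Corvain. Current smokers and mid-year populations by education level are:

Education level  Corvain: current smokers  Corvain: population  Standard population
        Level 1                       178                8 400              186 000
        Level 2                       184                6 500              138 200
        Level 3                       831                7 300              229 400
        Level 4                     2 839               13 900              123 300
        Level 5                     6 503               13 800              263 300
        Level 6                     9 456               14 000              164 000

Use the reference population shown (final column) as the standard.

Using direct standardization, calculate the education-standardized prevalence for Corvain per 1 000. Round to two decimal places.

266.25

Education-specific rates per 1 000 for Corvain: 21.190, 28.308, 113.836, 204.245, 471.232, 675.429.
Standard total = 1 104 200; weights = 0.1684, 0.1252, 0.2078, 0.1117, 0.2385, 0.1485.
Standardized rate: 0.1684×21.190 + 0.1252×28.308 + 0.2078×113.836 + 0.1117×204.245 + 0.2385×471.232 + 0.1485×675.429 = 266.2529 per 1 000.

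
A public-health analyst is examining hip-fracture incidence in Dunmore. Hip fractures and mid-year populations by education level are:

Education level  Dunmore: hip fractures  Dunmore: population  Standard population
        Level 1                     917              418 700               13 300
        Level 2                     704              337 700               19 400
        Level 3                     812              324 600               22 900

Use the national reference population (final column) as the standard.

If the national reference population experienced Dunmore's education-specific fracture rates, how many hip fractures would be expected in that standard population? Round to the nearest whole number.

Education-specific rates per 100 000 for Dunmore: 219.01, 208.47, 250.15.
Expected hip fractures = Σ (standard pop × education-specific rate ÷ 100 000)
= 13 300×219.01/100 000 + 19 400×208.47/100 000 + 22 900×250.15/100 000
= 29.13 + 40.44 + 57.29 = 126.86.

127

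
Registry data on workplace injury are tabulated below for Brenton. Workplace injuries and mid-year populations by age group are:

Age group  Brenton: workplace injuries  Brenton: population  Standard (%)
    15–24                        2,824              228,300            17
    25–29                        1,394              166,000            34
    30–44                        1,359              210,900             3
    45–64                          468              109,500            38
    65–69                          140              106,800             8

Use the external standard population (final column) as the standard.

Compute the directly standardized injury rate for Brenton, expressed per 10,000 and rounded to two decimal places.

Age-specific rates per 10,000 for Brenton: 123.70, 83.98, 64.44, 42.74, 13.11.
Standard weights: 0.17, 0.34, 0.03, 0.38, 0.08.
Standardized rate: 0.1700×123.70 + 0.3400×83.98 + 0.0300×64.44 + 0.3800×42.74 + 0.0800×13.11 = 68.8032 per 10,000.

68.80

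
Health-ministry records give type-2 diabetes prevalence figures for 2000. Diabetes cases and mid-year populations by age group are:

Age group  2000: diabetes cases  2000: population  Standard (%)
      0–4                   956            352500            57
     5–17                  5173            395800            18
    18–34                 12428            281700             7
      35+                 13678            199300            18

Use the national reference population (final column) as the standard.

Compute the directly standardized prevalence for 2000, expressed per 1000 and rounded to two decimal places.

Age-specific rates per 1000 for 2000: 2.712, 13.070, 44.118, 68.630.
Standard weights: 0.57, 0.18, 0.07, 0.18.
Standardized rate: 0.5700×2.712 + 0.1800×13.070 + 0.0700×44.118 + 0.1800×68.630 = 19.3401 per 1000.

19.34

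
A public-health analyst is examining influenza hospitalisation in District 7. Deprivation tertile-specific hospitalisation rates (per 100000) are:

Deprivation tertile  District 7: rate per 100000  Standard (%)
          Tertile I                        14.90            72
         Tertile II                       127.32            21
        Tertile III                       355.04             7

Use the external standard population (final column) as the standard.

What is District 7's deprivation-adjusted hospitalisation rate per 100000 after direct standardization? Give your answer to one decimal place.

62.3

Standard weights: 0.72, 0.21, 0.07.
Standardized rate: 0.7200×14.90 + 0.2100×127.32 + 0.0700×355.04 = 62.3180 per 100000.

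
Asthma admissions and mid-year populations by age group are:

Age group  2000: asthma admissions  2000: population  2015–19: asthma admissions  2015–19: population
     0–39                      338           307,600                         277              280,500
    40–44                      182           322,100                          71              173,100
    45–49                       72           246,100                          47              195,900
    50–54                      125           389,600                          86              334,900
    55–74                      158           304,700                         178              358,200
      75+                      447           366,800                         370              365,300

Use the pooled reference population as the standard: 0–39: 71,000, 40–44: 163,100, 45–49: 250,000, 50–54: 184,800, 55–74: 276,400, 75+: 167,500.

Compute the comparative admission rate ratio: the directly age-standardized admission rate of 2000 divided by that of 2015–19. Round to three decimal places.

1.179

Age-specific rates per 10,000 for 2000: 10.99, 5.65, 2.93, 3.21, 5.19, 12.19.
For 2015–19: 9.88, 4.10, 2.40, 2.57, 4.97, 10.13.
Standard total = 1,112,800; weights = 0.0638, 0.1466, 0.2247, 0.1661, 0.2484, 0.1505.
2000: 0.0638×10.99 + 0.1466×5.65 + 0.2247×2.93 + 0.1661×3.21 + 0.2484×5.19 + 0.1505×12.19 = 5.8416 per 10,000.
2015–19: 0.0638×9.88 + 0.1466×4.10 + 0.2247×2.40 + 0.1661×2.57 + 0.2484×4.97 + 0.1505×10.13 = 4.9556 per 10,000.
Ratio = 5.8416 ÷ 4.9556 = 1.17881.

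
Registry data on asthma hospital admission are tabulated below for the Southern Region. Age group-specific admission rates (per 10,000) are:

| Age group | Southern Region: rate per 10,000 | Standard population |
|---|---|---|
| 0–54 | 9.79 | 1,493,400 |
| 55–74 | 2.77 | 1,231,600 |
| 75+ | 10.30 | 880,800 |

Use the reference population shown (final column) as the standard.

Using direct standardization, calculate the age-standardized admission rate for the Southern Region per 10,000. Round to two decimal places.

7.52

Standard total = 3,605,800; weights = 0.4142, 0.3416, 0.2443.
Standardized rate: 0.4142×9.79 + 0.3416×2.77 + 0.2443×10.30 = 7.5168 per 10,000.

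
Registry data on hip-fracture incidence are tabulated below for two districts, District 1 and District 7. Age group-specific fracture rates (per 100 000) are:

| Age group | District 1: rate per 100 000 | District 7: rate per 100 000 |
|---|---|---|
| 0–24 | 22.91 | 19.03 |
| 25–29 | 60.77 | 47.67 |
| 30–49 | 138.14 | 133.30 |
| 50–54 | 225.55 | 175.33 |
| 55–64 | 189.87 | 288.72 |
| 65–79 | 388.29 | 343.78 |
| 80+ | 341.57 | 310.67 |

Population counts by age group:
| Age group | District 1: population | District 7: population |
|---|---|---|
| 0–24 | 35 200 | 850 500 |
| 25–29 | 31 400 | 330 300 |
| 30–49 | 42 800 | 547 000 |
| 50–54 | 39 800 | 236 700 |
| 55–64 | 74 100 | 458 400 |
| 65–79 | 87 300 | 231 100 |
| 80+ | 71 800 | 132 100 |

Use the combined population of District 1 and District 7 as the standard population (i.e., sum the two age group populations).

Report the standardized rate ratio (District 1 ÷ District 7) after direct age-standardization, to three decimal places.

Combined standard total = 3 168 500; weights = 0.2795, 0.1142, 0.1861, 0.0873, 0.1681, 0.1005, 0.0644.
District 1: 0.2795×22.91 + 0.1142×60.77 + 0.1861×138.14 + 0.0873×225.55 + 0.1681×189.87 + 0.1005×388.29 + 0.0644×341.57 = 151.6474 per 100 000.
District 7: 0.2795×19.03 + 0.1142×47.67 + 0.1861×133.30 + 0.0873×175.33 + 0.1681×288.72 + 0.1005×343.78 + 0.0644×310.67 = 153.9355 per 100 000.
Ratio = 151.6474 ÷ 153.9355 = 0.98514.

0.985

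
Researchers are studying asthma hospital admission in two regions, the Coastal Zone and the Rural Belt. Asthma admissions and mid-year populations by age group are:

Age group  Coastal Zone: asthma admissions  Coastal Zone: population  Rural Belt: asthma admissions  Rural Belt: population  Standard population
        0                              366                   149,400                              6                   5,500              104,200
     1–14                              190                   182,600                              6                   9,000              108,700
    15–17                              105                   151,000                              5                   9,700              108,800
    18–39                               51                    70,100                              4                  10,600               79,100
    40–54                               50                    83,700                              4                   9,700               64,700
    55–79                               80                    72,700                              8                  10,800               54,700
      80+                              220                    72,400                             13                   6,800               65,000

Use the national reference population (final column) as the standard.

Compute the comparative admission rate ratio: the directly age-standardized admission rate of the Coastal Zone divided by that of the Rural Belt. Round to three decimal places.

1.721

Age-specific rates per 10,000 for the Coastal Zone: 24.50, 10.41, 6.95, 7.28, 5.97, 11.00, 30.39.
For the Rural Belt: 10.91, 6.67, 5.15, 3.77, 4.12, 7.41, 19.12.
Standard total = 585,200; weights = 0.1781, 0.1857, 0.1859, 0.1352, 0.1106, 0.0935, 0.1111.
The Coastal Zone: 0.1781×24.50 + 0.1857×10.41 + 0.1859×6.95 + 0.1352×7.28 + 0.1106×5.97 + 0.0935×11.00 + 0.1111×30.39 = 13.6352 per 10,000.
The Rural Belt: 0.1781×10.91 + 0.1857×6.67 + 0.1859×5.15 + 0.1352×3.77 + 0.1106×4.12 + 0.0935×7.41 + 0.1111×19.12 = 7.9210 per 10,000.
Ratio = 13.6352 ÷ 7.9210 = 1.72141.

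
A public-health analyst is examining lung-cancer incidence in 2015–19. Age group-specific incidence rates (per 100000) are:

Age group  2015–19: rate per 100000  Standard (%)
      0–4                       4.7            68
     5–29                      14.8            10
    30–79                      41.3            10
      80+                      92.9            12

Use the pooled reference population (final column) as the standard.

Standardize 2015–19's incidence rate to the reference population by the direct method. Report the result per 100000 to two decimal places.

Standard weights: 0.68, 0.10, 0.10, 0.12.
Standardized rate: 0.6800×4.7 + 0.1000×14.8 + 0.1000×41.3 + 0.1200×92.9 = 19.9540 per 100000.

19.95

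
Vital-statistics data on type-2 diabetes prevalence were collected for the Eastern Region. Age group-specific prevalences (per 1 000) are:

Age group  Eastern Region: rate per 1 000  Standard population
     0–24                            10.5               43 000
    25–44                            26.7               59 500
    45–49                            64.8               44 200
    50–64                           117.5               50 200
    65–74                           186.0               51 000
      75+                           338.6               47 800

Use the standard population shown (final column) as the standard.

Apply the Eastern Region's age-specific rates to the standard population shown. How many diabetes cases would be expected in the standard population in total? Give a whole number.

36474

Expected diabetes cases = Σ (standard pop × age-specific rate ÷ 1 000)
= 43 000×10.5/1 000 + 59 500×26.7/1 000 + 44 200×64.8/1 000 + 50 200×117.5/1 000 + 51 000×186.0/1 000 + 47 800×338.6/1 000
= 451.50 + 1588.65 + 2864.16 + 5898.50 + 9486.00 + 16185.08 = 36473.89.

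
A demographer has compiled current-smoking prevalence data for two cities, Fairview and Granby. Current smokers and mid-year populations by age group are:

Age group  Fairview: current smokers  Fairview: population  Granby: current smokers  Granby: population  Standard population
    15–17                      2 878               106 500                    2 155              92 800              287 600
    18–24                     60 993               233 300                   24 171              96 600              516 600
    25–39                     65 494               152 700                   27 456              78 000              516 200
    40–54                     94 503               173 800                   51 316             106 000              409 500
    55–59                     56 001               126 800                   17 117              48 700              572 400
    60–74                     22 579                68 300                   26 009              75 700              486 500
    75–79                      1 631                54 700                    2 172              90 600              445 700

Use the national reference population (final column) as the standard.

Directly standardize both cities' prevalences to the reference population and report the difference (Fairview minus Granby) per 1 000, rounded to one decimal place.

Age-specific rates per 1 000 for Fairview: 27.023, 261.436, 428.906, 543.746, 441.648, 330.586, 29.817.
For Granby: 23.222, 250.217, 352.000, 484.113, 351.478, 343.580, 23.974.
Standard total = 3 234 500; weights = 0.0889, 0.1597, 0.1596, 0.1266, 0.1770, 0.1504, 0.1378.
Fairview: 0.0889×27.023 + 0.1597×261.436 + 0.1596×428.906 + 0.1266×543.746 + 0.1770×441.648 + 0.1504×330.586 + 0.1378×29.817 = 313.4376 per 1 000.
Granby: 0.0889×23.222 + 0.1597×250.217 + 0.1596×352.000 + 0.1266×484.113 + 0.1770×351.478 + 0.1504×343.580 + 0.1378×23.974 = 276.6766 per 1 000.
Difference = 313.4376 − 276.6766 = 36.7610.

36.8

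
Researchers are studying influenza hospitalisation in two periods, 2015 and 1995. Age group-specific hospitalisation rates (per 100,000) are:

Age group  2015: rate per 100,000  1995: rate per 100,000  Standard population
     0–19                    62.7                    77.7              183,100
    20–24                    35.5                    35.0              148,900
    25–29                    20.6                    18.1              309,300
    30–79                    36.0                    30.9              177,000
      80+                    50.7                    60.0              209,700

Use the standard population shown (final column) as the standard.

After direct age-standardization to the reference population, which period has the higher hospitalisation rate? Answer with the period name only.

Standard total = 1,028,000; weights = 0.1781, 0.1448, 0.3009, 0.1722, 0.2040.
2015: 0.1781×62.7 + 0.1448×35.5 + 0.3009×20.6 + 0.1722×36.0 + 0.2040×50.7 = 39.0483 per 100,000.
1995: 0.1781×77.7 + 0.1448×35.0 + 0.3009×18.1 + 0.1722×30.9 + 0.2040×60.0 = 41.9144 per 100,000.

1995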